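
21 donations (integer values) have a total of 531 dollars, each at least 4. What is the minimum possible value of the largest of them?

26

The average is 531/21 > 25, so not all 21 can be 25 or less; the largest is ≥ 26.
Equality holds with 6 values of 26 and 15 values of 25.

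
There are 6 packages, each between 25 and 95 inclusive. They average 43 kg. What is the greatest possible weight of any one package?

95

Maximizing one value means minimizing the remaining 5.
The total is 6 × 43 = 258.
The other 5 contribute at least 5 × 25 = 125, leaving at most 258 − 125 = 133.
But each package is capped at 95, so the maximum is 95.
Achievable: one at 95 and the other 5 totalling 163, which fits since 5 × 25 ≤ 163 ≤ 5 × 95.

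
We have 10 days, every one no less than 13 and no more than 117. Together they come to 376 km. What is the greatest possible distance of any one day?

Maximizing one value means minimizing the remaining 9.
The other 9 contribute at least 9 × 13 = 117, leaving at most 376 − 117 = 259.
But each day is capped at 117, so the maximum is 117.
Achievable: one at 117 and the other 9 totalling 259, which fits since 9 × 13 ≤ 259 ≤ 9 × 117.

117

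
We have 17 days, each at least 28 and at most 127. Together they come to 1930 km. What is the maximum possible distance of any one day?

127

Maximizing one value means minimizing the remaining 16.
The other 16 contribute at least 16 × 28 = 448, leaving at most 1930 − 448 = 1482.
But each day is capped at 127, so the maximum is 127.
Achievable: one at 127 and the other 16 totalling 1803, which fits since 16 × 28 ≤ 1803 ≤ 16 × 127.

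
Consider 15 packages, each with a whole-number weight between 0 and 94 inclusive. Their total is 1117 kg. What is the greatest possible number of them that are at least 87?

12

If k of the values are ≥ 87, the total is ≥ 87k + 0(15 − k).
Setting 87k + 0(15 − k) ≤ 1117 gives 87k ≤ 1117, so k ≤ 12.
k = 12 is achieved by 12 values at 87 and 3 at 0, total 1044; add 73 to one value (staying below 87) to reach 1117.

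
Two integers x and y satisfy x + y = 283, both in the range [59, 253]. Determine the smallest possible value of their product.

xy = x(283 − x) is concave in x, so over [59, 224] it is minimized at an endpoint.
The extreme feasible split is x = 59, y = 224, giving xy = 13216.

13216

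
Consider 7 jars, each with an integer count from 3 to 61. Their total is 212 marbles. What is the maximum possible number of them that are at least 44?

4

If k of the values are ≥ 44, the total is ≥ 44k + 3(7 − k).
Setting 44k + 3(7 − k) ≤ 212 gives 41k ≤ 191, so k ≤ 4.
k = 4 is achieved by 4 values at 44 and 3 at 3, total 185; add 27 to one value (staying below 44) to reach 212.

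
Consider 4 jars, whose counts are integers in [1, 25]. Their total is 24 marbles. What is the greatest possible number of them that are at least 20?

With k values at 20 or above and the rest at least 1, the sum is at least 4 + 19k.
Since the sum is 24, we need 19k ≤ 20, i.e. k ≤ 1.
k = 1 is achieved by 1 value at 20 and 3 at 1, total 23; add 1 to one value (staying below 20) to reach 24.

1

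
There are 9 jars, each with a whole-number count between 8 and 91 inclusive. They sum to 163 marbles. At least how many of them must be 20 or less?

Each value above 20 is at least 21, contributing at least 21 − 8 = 13 above the floor 8.
The sum exceeds the floor total 72 by 91, so at most ⌊91/13⌋ = 7 exceed 20, and at least 2 are ≤ 20.
Exactly 2 works: 2 values at 8 and 7 at 21 total 163.

2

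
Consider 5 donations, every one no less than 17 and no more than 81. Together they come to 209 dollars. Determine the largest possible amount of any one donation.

81

To make one donation as large as possible, make the other 4 as small as possible.
The other 4 contribute at least 4 × 17 = 68, leaving at most 209 − 68 = 141.
But each donation is capped at 81, so the maximum is 81.
Achievable: one at 81 and the other 4 totalling 128, which fits since 4 × 17 ≤ 128 ≤ 4 × 81.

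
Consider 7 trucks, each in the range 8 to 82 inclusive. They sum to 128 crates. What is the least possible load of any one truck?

8

To make one truck as small as possible, make the other 6 as large as possible.
The other 6 can take up 6 × 82 = 492 ≥ 128 − 8, so one truck can sit at its floor of 8.
Achievable: one at 8 and the other 6 totalling 120, which fits since 6 × 8 ≤ 120 ≤ 6 × 82.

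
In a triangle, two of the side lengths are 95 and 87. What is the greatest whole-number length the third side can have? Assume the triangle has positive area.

181

The third side must be less than 95 + 87 = 182.
The largest integer below 182 is 181.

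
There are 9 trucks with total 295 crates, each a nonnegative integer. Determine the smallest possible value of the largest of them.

33

The 9 values sum to 295, so their maximum is at least ⌈295/9⌉ = 33.
Equality holds with 7 values of 33 and 2 values of 32.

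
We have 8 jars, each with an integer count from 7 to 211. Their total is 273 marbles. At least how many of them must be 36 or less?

1

Let j be the number exceeding 36. Then the total is ≥ 37·j + 7·(8 − j) = 56 + 30j.
So 30j ≤ 217 and j ≤ 7; hence at least 8 − 7 = 1 are ≤ 36.
Exactly 1 works: 1 value at 7 and 7 at 37 total 266; raise one of the low values by 7 (still ≤ 36) to hit 273.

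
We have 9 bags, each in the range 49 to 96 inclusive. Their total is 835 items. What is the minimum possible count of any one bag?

Minimizing one value means maximizing the remaining 8.
The other 8 contribute at most 8 × 96 = 768, leaving at least 835 − 768 = 67.
Since 67 ≥ 49, this is achievable: one at 67 and 8 at 96.

67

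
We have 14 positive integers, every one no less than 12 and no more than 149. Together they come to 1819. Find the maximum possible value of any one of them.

To make one integer as large as possible, make the other 13 as small as possible.
The other 13 contribute at least 13 × 12 = 156, leaving at most 1819 − 156 = 1663.
But each integer is capped at 149, so the maximum is 149.
Achievable: one at 149 and the other 13 totalling 1670, which fits since 13 × 12 ≤ 1670 ≤ 13 × 149.

149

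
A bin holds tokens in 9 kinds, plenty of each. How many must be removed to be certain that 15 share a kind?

127

In the worst case you draw 14 of each of the 9 kinds: 9 × 14 = 126.
One more forces 15 of some kind, so 126 + 1 = 127.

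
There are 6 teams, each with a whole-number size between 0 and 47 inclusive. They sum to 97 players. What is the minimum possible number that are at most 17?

1

Each value above 17 is at least 18, contributing at least 18 − 0 = 18 above the floor 0.
The sum exceeds the floor total 0 by 97, so at most ⌊97/18⌋ = 5 exceed 17, and at least 1 are ≤ 17.
Exactly 1 works: 1 value at 0 and 5 at 18 total 90; raise one of the low values by 7 (still ≤ 17) to hit 97.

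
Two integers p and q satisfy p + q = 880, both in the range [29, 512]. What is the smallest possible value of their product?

For a fixed sum, pq is smallest when p and q are as far apart as possible.
The extreme feasible split is p = 368, q = 512, giving pq = 188416.

188416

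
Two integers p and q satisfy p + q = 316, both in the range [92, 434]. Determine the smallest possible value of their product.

Since p + q is fixed, pushing one of them to its bound minimizes the product.
At the endpoint p = 92, q = 316 − 92 = 224, so pq = 92 × 224 = 20608.

20608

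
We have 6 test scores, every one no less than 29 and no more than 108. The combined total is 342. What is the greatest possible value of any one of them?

To make one score as large as possible, make the other 5 as small as possible.
The other 5 contribute at least 5 × 29 = 145, leaving at most 342 − 145 = 197.
But each score is capped at 108, so the maximum is 108.
Achievable: one at 108 and the other 5 totalling 234, which fits since 5 × 29 ≤ 234 ≤ 5 × 108.

108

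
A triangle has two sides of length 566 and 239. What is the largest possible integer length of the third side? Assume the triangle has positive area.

804

The third side must be less than 566 + 239 = 805.
The largest integer below 805 is 804.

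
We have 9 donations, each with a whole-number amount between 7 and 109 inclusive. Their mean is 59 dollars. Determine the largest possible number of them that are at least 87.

The total is 9 × 59 = 531.
With k values at 87 or above and the rest at least 7, the sum is at least 63 + 80k.
Since the sum is 531, we need 80k ≤ 468, i.e. k ≤ 5.
k = 5 is achieved by 5 values at 87 and 4 at 7, total 463; add 68 to one value (staying below 87) to reach 531.

5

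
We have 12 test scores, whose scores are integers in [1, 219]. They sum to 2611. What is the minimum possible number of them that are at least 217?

7

Each value short of 217 is at most 216, costing at least 219 − 216 = 3 against the maximum total of 2628.
We can afford to lose at most 2628 − 2611 = 17, so at most ⌊17/3⌋ = 5 fall short, and at least 7 are ≥ 217.
Exactly 7 works: 7 values at 219 and 5 at 216 total 2613; lower one of the high values by 2 (still ≥ 217) to hit 2611.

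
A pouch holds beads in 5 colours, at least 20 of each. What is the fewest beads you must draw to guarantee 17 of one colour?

81

You could draw 16 of every colour without reaching 17 of any — 80 in all.
One more forces 17 of some colour, so 80 + 1 = 81.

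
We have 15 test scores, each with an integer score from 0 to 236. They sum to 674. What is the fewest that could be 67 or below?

6

Each value above 67 is at least 68, contributing at least 68 − 0 = 68 above the floor 0.
The sum exceeds the floor total 0 by 674, so at most ⌊674/68⌋ = 9 exceed 67, and at least 6 are ≤ 67.
Exactly 6 works: 6 values at 0 and 9 at 68 total 612; raise one of the low values by 62 (still ≤ 67) to hit 674.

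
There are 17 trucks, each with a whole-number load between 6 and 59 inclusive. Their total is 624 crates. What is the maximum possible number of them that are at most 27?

Each value at 27 or below falls at least 59 − 27 = 32 short of the ceiling 59.
The ceiling total is 17 × 59 = 1003, and we need 624, so at most ⌊(1003 − 624)/32⌋ = 11 can be that low.
k = 11 is achieved by 11 values at 27 and 6 at 59, total 651; lower one of the 59's by 27 (still > 27) to reach 624.

11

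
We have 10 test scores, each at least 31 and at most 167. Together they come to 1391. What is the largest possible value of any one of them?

To make one score as large as possible, make the other 9 as small as possible.
The other 9 contribute at least 9 × 31 = 279, leaving at most 1391 − 279 = 1112.
But each score is capped at 167, so the maximum is 167.
Achievable: one at 167 and the other 9 totalling 1224, which fits since 9 × 31 ≤ 1224 ≤ 9 × 167.

167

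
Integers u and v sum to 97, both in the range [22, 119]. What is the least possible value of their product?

1650

For a fixed sum, uv is smallest when u and v are as far apart as possible.
The extreme feasible split is u = 22, v = 75, giving uv = 1650.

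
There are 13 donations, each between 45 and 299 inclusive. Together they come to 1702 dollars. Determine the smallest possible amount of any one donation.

45

To make one donation as small as possible, make the other 12 as large as possible.
The other 12 can take up 12 × 299 = 3588 ≥ 1702 − 45, so one donation can sit at its floor of 45.
Achievable: one at 45 and the other 12 totalling 1657, which fits since 12 × 45 ≤ 1657 ≤ 12 × 299.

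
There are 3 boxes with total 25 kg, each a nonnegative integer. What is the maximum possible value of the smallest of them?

8

If every one of the 3 were at least 9, the total would be at least 3 × 9 = 27 > 25.
Taking 2 copies of 8 and 1 copy of 9 gives exactly 25, so 8 is attained.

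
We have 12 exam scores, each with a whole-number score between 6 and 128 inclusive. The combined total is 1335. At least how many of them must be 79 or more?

8

Suppose at most 12 − j of them reach 79; then j values are ≤ 78 and the rest ≤ 128.
The total is then ≤ 78·j + 128·(12 − j) = 1536 − 50j. For this to be ≥ 1335 we need j ≤ 4, so at least 12 − 4 = 8 must reach 79.
Exactly 8 works: 8 values at 128 and 4 at 78 total 1336; lower one of the high values by 1 (still ≥ 79) to hit 1335.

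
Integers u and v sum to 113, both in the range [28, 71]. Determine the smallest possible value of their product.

2982

Since u + v is fixed, pushing one of them to its bound minimizes the product.
At the endpoint u = 42, v = 113 − 42 = 71, so uv = 42 × 71 = 2982.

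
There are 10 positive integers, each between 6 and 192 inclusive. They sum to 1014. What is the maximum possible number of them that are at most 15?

5

Suppose k of them are at most 15. Those contribute at most 15 each and the rest at most 192 each.
So the total is at most 15k + 192(10 − k) = 1920 − 177k. This must still be ≥ 1014, so k ≤ 5.
k = 5 is achieved by 5 values at 15 and 5 at 192, total 1035; lower one of the 192's by 21 (still > 15) to reach 1014.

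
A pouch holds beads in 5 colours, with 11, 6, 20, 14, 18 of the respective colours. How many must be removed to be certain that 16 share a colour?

In the worst case you take as many as possible of each colour without reaching 16: 11 + 6 + 15 + 14 + 15 = 61.
The next one must give 16 of some colour, so 61 + 1 = 62.

62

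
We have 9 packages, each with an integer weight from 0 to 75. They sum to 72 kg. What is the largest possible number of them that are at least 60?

Suppose k of them are at least 60. Those contribute at least 60 each and the other 9 − k at least 0 each.
So the total is at least 60k + 0(9 − k) = 0 + 60k. This must be ≤ 72, giving k ≤ 1.
k = 1 is achieved by 1 value at 60 and 8 at 0, total 60; add 12 to one value (staying below 60) to reach 72.

1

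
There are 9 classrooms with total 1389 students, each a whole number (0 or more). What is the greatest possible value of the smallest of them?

154

The average is 1389/9 < 155, so some value is ≤ 154.
Equality holds with 6 values of 154 and 3 values of 155.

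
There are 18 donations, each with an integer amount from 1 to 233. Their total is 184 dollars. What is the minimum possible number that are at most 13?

Let j be the number exceeding 13. Then the total is ≥ 14·j + 1·(18 − j) = 18 + 13j.
So 13j ≤ 166 and j ≤ 12; hence at least 18 − 12 = 6 are ≤ 13.
Exactly 6 works: 6 values at 1 and 12 at 14 total 174; raise one of the low values by 10 (still ≤ 13) to hit 184.

6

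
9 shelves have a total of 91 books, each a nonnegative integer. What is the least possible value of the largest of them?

The average is 91/9 > 10, so not all 9 can be 10 or less; the largest is ≥ 11.
Equality holds with 1 value of 11 and 8 values of 10.

11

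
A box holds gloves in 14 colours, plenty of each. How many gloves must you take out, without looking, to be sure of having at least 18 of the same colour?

You could draw 17 of every colour without reaching 18 of any — 238 in all.
One more forces 18 of some colour, so 238 + 1 = 239.

239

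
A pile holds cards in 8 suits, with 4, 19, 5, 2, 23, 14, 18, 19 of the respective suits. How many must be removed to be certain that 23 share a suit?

104

In the worst case you take as many as possible of each suit without reaching 23: 4 + 19 + 5 + 2 + 22 + 14 + 18 + 19 = 103.
The next one must give 23 of some suit, so 103 + 1 = 104.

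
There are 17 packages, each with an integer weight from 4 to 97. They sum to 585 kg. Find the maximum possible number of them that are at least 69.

Suppose k of them are at least 69. Those contribute at least 69 each and the other 17 − k at least 4 each.
So the total is at least 69k + 4(17 − k) = 68 + 65k. This must be ≤ 585, giving k ≤ 7.
k = 7 is achieved by 7 values at 69 and 10 at 4, total 523; add 62 to one value (staying below 69) to reach 585.

7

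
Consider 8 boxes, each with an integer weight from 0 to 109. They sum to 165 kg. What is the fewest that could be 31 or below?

3

Let j be the number exceeding 31. Then the total is ≥ 32·j + 0·(8 − j) = 0 + 32j.
So 32j ≤ 165 and j ≤ 5; hence at least 8 − 5 = 3 are ≤ 31.
Exactly 3 works: 3 values at 0 and 5 at 32 total 160; raise one of the low values by 5 (still ≤ 31) to hit 165.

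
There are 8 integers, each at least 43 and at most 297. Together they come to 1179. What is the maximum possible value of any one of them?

297

To make one integer as large as possible, make the other 7 as small as possible.
The other 7 contribute at least 7 × 43 = 301, leaving at most 1179 − 301 = 878.
But each integer is capped at 297, so the maximum is 297.
Achievable: one at 297 and the other 7 totalling 882, which fits since 7 × 43 ≤ 882 ≤ 7 × 297.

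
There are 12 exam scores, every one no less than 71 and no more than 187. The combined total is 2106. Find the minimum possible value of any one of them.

71

Minimizing one value means maximizing the remaining 11.
The other 11 can take up 11 × 187 = 2057 ≥ 2106 − 71, so one score can sit at its floor of 71.
Achievable: one at 71 and the other 11 totalling 2035, which fits since 11 × 71 ≤ 2035 ≤ 11 × 187.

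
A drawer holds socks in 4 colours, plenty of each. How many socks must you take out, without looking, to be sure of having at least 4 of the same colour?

In the worst case you draw 3 of each of the 4 colours: 4 × 3 = 12.
One more forces 4 of some colour, so 12 + 1 = 13.

13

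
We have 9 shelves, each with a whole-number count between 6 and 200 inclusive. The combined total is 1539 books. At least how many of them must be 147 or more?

5

Suppose at most 9 − j of them reach 147; then j values are ≤ 146 and the rest ≤ 200.
The total is then ≤ 146·j + 200·(9 − j) = 1800 − 54j. For this to be ≥ 1539 we need j ≤ 4, so at least 9 − 4 = 5 must reach 147.
Exactly 5 works: 5 values at 200 and 4 at 146 total 1584; lower one of the high values by 45 (still ≥ 147) to hit 1539.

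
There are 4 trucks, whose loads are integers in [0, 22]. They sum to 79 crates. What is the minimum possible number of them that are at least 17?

Each value short of 17 is at most 16, costing at least 22 − 16 = 6 against the maximum total of 88.
We can afford to lose at most 88 − 79 = 9, so at most ⌊9/6⌋ = 1 fall short, and at least 3 are ≥ 17.
Exactly 3 works: 3 values at 22 and 1 at 16 total 82; lower one of the high values by 3 (still ≥ 17) to hit 79.

3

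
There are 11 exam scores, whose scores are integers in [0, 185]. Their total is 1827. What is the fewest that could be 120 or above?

8

Suppose at most 11 − j of them reach 120; then j values are ≤ 119 and the rest ≤ 185.
The total is then ≤ 119·j + 185·(11 − j) = 2035 − 66j. For this to be ≥ 1827 we need j ≤ 3, so at least 11 − 3 = 8 must reach 120.
Exactly 8 works: 8 values at 185 and 3 at 119 total 1837; lower one of the high values by 10 (still ≥ 120) to hit 1827.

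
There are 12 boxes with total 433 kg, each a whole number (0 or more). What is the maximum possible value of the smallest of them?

36

If every one of the 12 were at least 37, the total would be at least 12 × 37 = 444 > 433.
Equality holds with 11 values of 36 and 1 value of 37.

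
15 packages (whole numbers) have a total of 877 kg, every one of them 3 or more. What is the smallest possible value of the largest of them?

59

The 15 values sum to 877, so their maximum is at least ⌈877/15⌉ = 59.
Achievable: 7 of them at 59 and 8 at 58 total 877.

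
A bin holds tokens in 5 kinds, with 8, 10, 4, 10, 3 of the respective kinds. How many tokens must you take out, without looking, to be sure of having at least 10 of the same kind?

34

In the worst case you take as many as possible of each kind without reaching 10: 8 + 9 + 4 + 9 + 3 = 33.
The next one must give 10 of some kind, so 33 + 1 = 34.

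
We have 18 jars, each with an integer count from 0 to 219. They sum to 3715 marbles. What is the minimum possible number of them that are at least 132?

16

Suppose at most 18 − j of them reach 132; then j values are ≤ 131 and the rest ≤ 219.
The total is then ≤ 131·j + 219·(18 − j) = 3942 − 88j. For this to be ≥ 3715 we need j ≤ 2, so at least 18 − 2 = 16 must reach 132.
Exactly 16 works: 16 values at 219 and 2 at 131 total 3766; lower one of the high values by 51 (still ≥ 132) to hit 3715.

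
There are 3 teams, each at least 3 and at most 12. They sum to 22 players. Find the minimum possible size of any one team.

Minimizing one value means maximizing the remaining 2.
The other 2 can take up 2 × 12 = 24 ≥ 22 − 3, so one team can sit at its floor of 3.
Achievable: one at 3 and the other 2 totalling 19, which fits since 2 × 3 ≤ 19 ≤ 2 × 12.

3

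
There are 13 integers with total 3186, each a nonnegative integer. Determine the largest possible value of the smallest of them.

245

If every one of the 13 were at least 246, the total would be at least 13 × 246 = 3198 > 3186.
Taking 12 copies of 245 and 1 copy of 246 gives exactly 3186, so 245 is attained.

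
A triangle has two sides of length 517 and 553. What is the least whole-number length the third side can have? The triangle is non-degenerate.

The third side must exceed |517 − 553| = 36.
The smallest integer above 36 is 37.

37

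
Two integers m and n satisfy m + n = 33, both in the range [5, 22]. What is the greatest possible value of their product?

With m + n fixed, mn peaks when the two are closest together.
Taking m = 16 and n = 17 (both in [5, 22]) gives mn = 272.

272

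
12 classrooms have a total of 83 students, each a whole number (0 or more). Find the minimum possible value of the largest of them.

7

Some value must be at least ⌈83/12⌉ = 7, since 12 × 6 = 72 < 83.
Taking 1 copy of 6 and 11 copies of 7 gives exactly 83, so 7 is attained.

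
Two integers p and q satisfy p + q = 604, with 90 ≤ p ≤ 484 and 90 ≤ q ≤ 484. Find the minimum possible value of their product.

For a fixed sum, pq is smallest when p and q are as far apart as possible.
At the endpoint p = 120, q = 604 − 120 = 484, so pq = 120 × 484 = 58080.

58080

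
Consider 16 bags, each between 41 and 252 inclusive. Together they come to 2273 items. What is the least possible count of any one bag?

To make one bag as small as possible, make the other 15 as large as possible.
The other 15 can take up 15 × 252 = 3780 ≥ 2273 − 41, so one bag can sit at its floor of 41.
Achievable: one at 41 and the other 15 totalling 2232, which fits since 15 × 41 ≤ 2232 ≤ 15 × 252.

41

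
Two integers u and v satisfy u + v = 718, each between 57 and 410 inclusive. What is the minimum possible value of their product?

uv = u(718 − u) is concave in u, so over [308, 410] it is minimized at an endpoint.
The extreme feasible split is u = 308, v = 410, giving uv = 126280.

126280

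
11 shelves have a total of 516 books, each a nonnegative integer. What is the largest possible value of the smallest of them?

46

The 11 values sum to 516, so their minimum is at most ⌊516/11⌋ = 46.
Achievable: 1 of them at 46 and 10 at 47 total 516.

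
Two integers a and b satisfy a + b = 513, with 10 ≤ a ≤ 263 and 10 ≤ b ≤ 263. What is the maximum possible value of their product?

65792

For a fixed sum, the product ab is largest when a and b are as close as possible.
Taking a = 256 and b = 257 (both in [10, 263]) gives ab = 65792.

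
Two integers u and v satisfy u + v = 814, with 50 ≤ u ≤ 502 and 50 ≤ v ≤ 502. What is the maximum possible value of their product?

With u + v fixed, uv peaks when the two are closest together.
Taking u = 407 and v = 407 (both in [50, 502]) gives uv = 165649.

165649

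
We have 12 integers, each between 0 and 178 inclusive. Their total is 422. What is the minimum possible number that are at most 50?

Each value above 50 is at least 51, contributing at least 51 − 0 = 51 above the floor 0.
The sum exceeds the floor total 0 by 422, so at most ⌊422/51⌋ = 8 exceed 50, and at least 4 are ≤ 50.
Exactly 4 works: 4 values at 0 and 8 at 51 total 408; raise one of the low values by 14 (still ≤ 50) to hit 422.

4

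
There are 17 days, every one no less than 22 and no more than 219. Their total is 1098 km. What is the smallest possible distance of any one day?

22

To make one day as small as possible, make the other 16 as large as possible.
The other 16 can take up 16 × 219 = 3504 ≥ 1098 − 22, so one day can sit at its floor of 22.
Achievable: one at 22 and the other 16 totalling 1076, which fits since 16 × 22 ≤ 1076 ≤ 16 × 219.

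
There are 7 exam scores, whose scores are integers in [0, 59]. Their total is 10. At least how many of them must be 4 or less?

5

Let j be the number exceeding 4. Then the total is ≥ 5·j + 0·(7 − j) = 0 + 5j.
So 5j ≤ 10 and j ≤ 2; hence at least 7 − 2 = 5 are ≤ 4.
Exactly 5 works: 5 values at 0 and 2 at 5 total 10.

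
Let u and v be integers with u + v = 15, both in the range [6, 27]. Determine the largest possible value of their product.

56

uv = u(15 − u) is maximized when u is as near 15/2 as the bounds allow.
Taking u = 7 and v = 8 (both in [6, 27]) gives uv = 56.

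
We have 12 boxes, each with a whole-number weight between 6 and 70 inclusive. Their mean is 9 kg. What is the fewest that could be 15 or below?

The total is 12 × 9 = 108.
If only k of them are at most 15, the other 12 − k are at least 16, so the total is at least (12 − k)·16 + k·6.
This is ≤ 108, so (12 − k)·16 + 6k ≤ 108, which gives k ≥ 9.
Exactly 9 works: 9 values at 6 and 3 at 16 total 102; raise one of the low values by 6 (still ≤ 15) to hit 108.

9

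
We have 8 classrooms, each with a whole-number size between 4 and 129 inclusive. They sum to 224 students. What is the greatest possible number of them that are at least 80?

2

Suppose k of them are at least 80. Those contribute at least 80 each and the other 8 − k at least 4 each.
So the total is at least 80k + 4(8 − k) = 32 + 76k. This must be ≤ 224, giving k ≤ 2.
k = 2 is achieved by 2 values at 80 and 6 at 4, total 184; add 40 to one value (staying below 80) to reach 224.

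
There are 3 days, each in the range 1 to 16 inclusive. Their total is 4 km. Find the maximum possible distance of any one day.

Maximizing one value means minimizing the remaining 2.
The other 2 contribute at least 2 × 1 = 2, leaving at most 4 − 2 = 2.
Since 2 ≤ 16, this is achievable: one at 2 and 2 at 1.

2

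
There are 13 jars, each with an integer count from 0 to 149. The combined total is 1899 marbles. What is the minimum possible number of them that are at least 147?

If only k of them are at least 147, the other 13 − k are at most 146, so the total is at most k·149 + (13 − k)·146.
This must reach 1899, so k·149 + (13 − k)·146 ≥ 1899, giving k ≥ 1.
Exactly 1 works: 1 value at 149 and 12 at 146 total 1901; lower one of the high values by 2 (still ≥ 147) to hit 1899.

1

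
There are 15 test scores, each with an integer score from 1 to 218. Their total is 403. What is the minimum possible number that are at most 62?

9

If only k of them are at most 62, the other 15 − k are at least 63, so the total is at least (15 − k)·63 + k·1.
This is ≤ 403, so (15 − k)·63 + 1k ≤ 403, which gives k ≥ 9.
Exactly 9 works: 9 values at 1 and 6 at 63 total 387; raise one of the low values by 16 (still ≤ 62) to hit 403.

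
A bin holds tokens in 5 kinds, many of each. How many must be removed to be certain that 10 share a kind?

46

You could draw 9 of every kind without reaching 10 of any — 45 in all.
One more forces 10 of some kind, so 45 + 1 = 46.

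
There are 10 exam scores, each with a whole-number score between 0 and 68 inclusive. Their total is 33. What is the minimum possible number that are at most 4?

Each value above 4 is at least 5, contributing at least 5 − 0 = 5 above the floor 0.
The sum exceeds the floor total 0 by 33, so at most ⌊33/5⌋ = 6 exceed 4, and at least 4 are ≤ 4.
Exactly 4 works: 4 values at 0 and 6 at 5 total 30; raise one of the low values by 3 (still ≤ 4) to hit 33.

4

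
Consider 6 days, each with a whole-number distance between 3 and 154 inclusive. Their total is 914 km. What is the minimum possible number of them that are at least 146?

5

Each value short of 146 is at most 145, costing at least 154 − 145 = 9 against the maximum total of 924.
We can afford to lose at most 924 − 914 = 10, so at most ⌊10/9⌋ = 1 fall short, and at least 5 are ≥ 146.
Exactly 5 works: 5 values at 154 and 1 at 145 total 915; lower one of the high values by 1 (still ≥ 146) to hit 914.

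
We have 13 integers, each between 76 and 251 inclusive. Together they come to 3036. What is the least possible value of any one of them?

76

To make one integer as small as possible, make the other 12 as large as possible.
The other 12 can take up 12 × 251 = 3012 ≥ 3036 − 76, so one integer can sit at its floor of 76.
Achievable: one at 76 and the other 12 totalling 2960, which fits since 12 × 76 ≤ 2960 ≤ 12 × 251.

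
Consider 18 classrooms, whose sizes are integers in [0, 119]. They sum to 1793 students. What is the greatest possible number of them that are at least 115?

15

With k values at 115 or above and the rest at least 0, the sum is at least 0 + 115k.
Since the sum is 1793, we need 115k ≤ 1793, i.e. k ≤ 15.
k = 15 is achieved by 15 values at 115 and 3 at 0, total 1725; add 68 to one value (staying below 115) to reach 1793.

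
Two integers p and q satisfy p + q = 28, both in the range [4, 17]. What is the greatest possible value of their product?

pq = p(28 − p) is maximized when p is as near 28/2 as the bounds allow.
Taking p = 14 and q = 14 (both in [4, 17]) gives pq = 196.

196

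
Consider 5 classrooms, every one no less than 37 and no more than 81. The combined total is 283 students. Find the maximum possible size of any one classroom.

Maximizing one value means minimizing the remaining 4.
The other 4 contribute at least 4 × 37 = 148, leaving at most 283 − 148 = 135.
But each classroom is capped at 81, so the maximum is 81.
Achievable: one at 81 and the other 4 totalling 202, which fits since 4 × 37 ≤ 202 ≤ 4 × 81.

81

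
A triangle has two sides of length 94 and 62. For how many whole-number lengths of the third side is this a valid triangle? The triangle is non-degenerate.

The triangle inequality gives |94 − 62| < c < 94 + 62, i.e. 32 < c < 156.
So c can be any integer from 33 to 155: 123 values.

123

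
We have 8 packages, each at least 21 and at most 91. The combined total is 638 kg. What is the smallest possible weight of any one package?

To make one package as small as possible, make the other 7 as large as possible.
The other 7 can take up 7 × 91 = 637 ≥ 638 − 21, so one package can sit at its floor of 21.
Achievable: one at 21 and the other 7 totalling 617, which fits since 7 × 21 ≤ 617 ≤ 7 × 91.

21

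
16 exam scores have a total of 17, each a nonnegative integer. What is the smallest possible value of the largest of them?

The 16 values sum to 17, so their maximum is at least ⌈17/16⌉ = 2.
Equality holds with 1 value of 2 and 15 values of 1.

2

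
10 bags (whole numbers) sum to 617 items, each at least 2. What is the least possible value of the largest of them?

The 10 values sum to 617, so their maximum is at least ⌈617/10⌉ = 62.
Equality holds with 7 values of 62 and 3 values of 61.

62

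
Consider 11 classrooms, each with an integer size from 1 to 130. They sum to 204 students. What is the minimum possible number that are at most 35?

Let j be the number exceeding 35. Then the total is ≥ 36·j + 1·(11 − j) = 11 + 35j.
So 35j ≤ 193 and j ≤ 5; hence at least 11 − 5 = 6 are ≤ 35.
Exactly 6 works: 6 values at 1 and 5 at 36 total 186; raise one of the low values by 18 (still ≤ 35) to hit 204.

6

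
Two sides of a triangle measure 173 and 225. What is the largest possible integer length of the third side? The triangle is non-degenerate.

The third side must be less than 173 + 225 = 398.
The largest integer below 398 is 397.

397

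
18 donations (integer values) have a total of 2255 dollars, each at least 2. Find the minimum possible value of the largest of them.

126

The 18 values sum to 2255, so their maximum is at least ⌈2255/18⌉ = 126.
Taking 13 copies of 125 and 5 copies of 126 gives exactly 2255, so 126 is attained.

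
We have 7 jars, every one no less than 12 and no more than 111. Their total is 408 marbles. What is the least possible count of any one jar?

To make one jar as small as possible, make the other 6 as large as possible.
The other 6 can take up 6 × 111 = 666 ≥ 408 − 12, so one jar can sit at its floor of 12.
Achievable: one at 12 and the other 6 totalling 396, which fits since 6 × 12 ≤ 396 ≤ 6 × 111.

12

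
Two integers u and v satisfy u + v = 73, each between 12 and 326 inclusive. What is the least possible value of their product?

732

For a fixed sum, uv is smallest when u and v are as far apart as possible.
At the endpoint u = 12, v = 73 − 12 = 61, so uv = 12 × 61 = 732.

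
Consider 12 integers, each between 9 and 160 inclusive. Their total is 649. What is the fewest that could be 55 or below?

If only k of them are at most 55, the other 12 − k are at least 56, so the total is at least (12 − k)·56 + k·9.
This is ≤ 649, so (12 − k)·56 + 9k ≤ 649, which gives k ≥ 1.
Exactly 1 works: 1 value at 9 and 11 at 56 total 625; raise one of the low values by 24 (still ≤ 55) to hit 649.

1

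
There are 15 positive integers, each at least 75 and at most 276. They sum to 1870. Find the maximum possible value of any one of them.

To make one integer as large as possible, make the other 14 as small as possible.
The other 14 contribute at least 14 × 75 = 1050, leaving at most 1870 − 1050 = 820.
But each integer is capped at 276, so the maximum is 276.
Achievable: one at 276 and the other 14 totalling 1594, which fits since 14 × 75 ≤ 1594 ≤ 14 × 276.

276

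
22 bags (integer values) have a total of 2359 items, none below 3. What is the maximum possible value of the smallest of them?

If every one of the 22 were at least 108, the total would be at least 22 × 108 = 2376 > 2359.
Equality holds with 17 values of 107 and 5 values of 108.

107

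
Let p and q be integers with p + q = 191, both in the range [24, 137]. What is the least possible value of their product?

pq = p(191 − p) is concave in p, so over [54, 137] it is minimized at an endpoint.
The extreme feasible split is p = 54, q = 137, giving pq = 7398.

7398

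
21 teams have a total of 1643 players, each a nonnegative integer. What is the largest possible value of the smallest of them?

78

If every one of the 21 were at least 79, the total would be at least 21 × 79 = 1659 > 1643.
Taking 16 copies of 78 and 5 copies of 79 gives exactly 1643, so 78 is attained.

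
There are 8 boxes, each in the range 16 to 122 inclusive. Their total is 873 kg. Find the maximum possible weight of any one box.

122

To make one box as large as possible, make the other 7 as small as possible.
The other 7 contribute at least 7 × 16 = 112, leaving at most 873 − 112 = 761.
But each box is capped at 122, so the maximum is 122.
Achievable: one at 122 and the other 7 totalling 751, which fits since 7 × 16 ≤ 751 ≤ 7 × 122.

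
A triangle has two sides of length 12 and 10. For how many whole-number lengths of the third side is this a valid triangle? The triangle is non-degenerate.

19

The triangle inequality gives |12 − 10| < c < 12 + 10, i.e. 2 < c < 22.
So c can be any integer from 3 to 21: 19 values.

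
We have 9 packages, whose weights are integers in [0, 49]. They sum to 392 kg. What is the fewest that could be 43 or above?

Suppose at most 9 − j of them reach 43; then j values are ≤ 42 and the rest ≤ 49.
The total is then ≤ 42·j + 49·(9 − j) = 441 − 7j. For this to be ≥ 392 we need j ≤ 7, so at least 9 − 7 = 2 must reach 43.
Exactly 2 works: 2 values at 49 and 7 at 42 total 392.

2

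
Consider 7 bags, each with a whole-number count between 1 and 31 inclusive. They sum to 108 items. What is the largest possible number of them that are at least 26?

4

Suppose k of them are at least 26. Those contribute at least 26 each and the other 7 − k at least 1 each.
So the total is at least 26k + 1(7 − k) = 7 + 25k. This must be ≤ 108, giving k ≤ 4.
k = 4 is achieved by 4 values at 26 and 3 at 1, total 107; add 1 to one value (staying below 26) to reach 108.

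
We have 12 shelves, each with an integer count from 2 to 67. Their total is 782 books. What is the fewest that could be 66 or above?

If only k of them are at least 66, the other 12 − k are at most 65, so the total is at most k·67 + (12 − k)·65.
This must reach 782, so k·67 + (12 − k)·65 ≥ 782, giving k ≥ 1.
Exactly 1 works: 1 value at 67 and 11 at 65 total 782.

1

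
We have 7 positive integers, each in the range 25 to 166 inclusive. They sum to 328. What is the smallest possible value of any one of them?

25

To make one integer as small as possible, make the other 6 as large as possible.
The other 6 can take up 6 × 166 = 996 ≥ 328 − 25, so one integer can sit at its floor of 25.
Achievable: one at 25 and the other 6 totalling 303, which fits since 6 × 25 ≤ 303 ≤ 6 × 166.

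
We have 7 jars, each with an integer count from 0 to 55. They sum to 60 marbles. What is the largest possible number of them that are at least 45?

If k of the values are ≥ 45, the total is ≥ 45k + 0(7 − k).
Setting 45k + 0(7 − k) ≤ 60 gives 45k ≤ 60, so k ≤ 1.
k = 1 is achieved by 1 value at 45 and 6 at 0, total 45; add 15 to one value (staying below 45) to reach 60.

1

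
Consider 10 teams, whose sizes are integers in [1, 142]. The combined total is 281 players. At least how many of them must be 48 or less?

Let j be the number exceeding 48. Then the total is ≥ 49·j + 1·(10 − j) = 10 + 48j.
So 48j ≤ 271 and j ≤ 5; hence at least 10 − 5 = 5 are ≤ 48.
Exactly 5 works: 5 values at 1 and 5 at 49 total 250; raise one of the low values by 31 (still ≤ 48) to hit 281.

5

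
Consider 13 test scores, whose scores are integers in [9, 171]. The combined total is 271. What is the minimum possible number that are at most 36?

If only k of them are at most 36, the other 13 − k are at least 37, so the total is at least (13 − k)·37 + k·9.
This is ≤ 271, so (13 − k)·37 + 9k ≤ 271, which gives k ≥ 8.
Exactly 8 works: 8 values at 9 and 5 at 37 total 257; raise one of the low values by 14 (still ≤ 36) to hit 271.

8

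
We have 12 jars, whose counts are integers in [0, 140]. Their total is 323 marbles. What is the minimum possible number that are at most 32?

Each value above 32 is at least 33, contributing at least 33 − 0 = 33 above the floor 0.
The sum exceeds the floor total 0 by 323, so at most ⌊323/33⌋ = 9 exceed 32, and at least 3 are ≤ 32.
Exactly 3 works: 3 values at 0 and 9 at 33 total 297; raise one of the low values by 26 (still ≤ 32) to hit 323.

3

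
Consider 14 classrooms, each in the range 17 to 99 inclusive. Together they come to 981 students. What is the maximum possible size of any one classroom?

99

To make one classroom as large as possible, make the other 13 as small as possible.
The other 13 contribute at least 13 × 17 = 221, leaving at most 981 − 221 = 760.
But each classroom is capped at 99, so the maximum is 99.
Achievable: one at 99 and the other 13 totalling 882, which fits since 13 × 17 ≤ 882 ≤ 13 × 99.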